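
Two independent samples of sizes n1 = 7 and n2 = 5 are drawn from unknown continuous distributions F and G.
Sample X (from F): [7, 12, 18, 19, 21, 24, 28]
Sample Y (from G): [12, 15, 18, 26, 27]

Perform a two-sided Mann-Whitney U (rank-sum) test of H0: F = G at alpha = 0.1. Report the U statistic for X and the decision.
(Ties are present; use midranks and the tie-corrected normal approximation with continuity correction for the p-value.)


Step 1: Combine and sort all 12 observations; assign midranks.
sorted (value, group): (7,X), (12,X), (12,Y), (15,Y), (18,X), (18,Y), (19,X), (21,X), (24,X), (26,Y), (27,Y), (28,X)
ranks: 7->1, 12->2.5, 12->2.5, 15->4, 18->5.5, 18->5.5, 19->7, 21->8, 24->9, 26->10, 27->11, 28->12
Step 2: Rank sum for X: R1 = 1 + 2.5 + 5.5 + 7 + 8 + 9 + 12 = 45.
Step 3: U_X = R1 - n1(n1+1)/2 = 45 - 7*8/2 = 45 - 28 = 17.
       U_Y = n1*n2 - U_X = 35 - 17 = 18.
Step 4: Ties are present, so use the tie-corrected normal approximation (with continuity correction) for the p-value.
Step 5: p-value = 1.000000; compare to alpha = 0.1. fail to reject H0.

U_X = 17, p = 1.000000, fail to reject H0 at alpha = 0.1.


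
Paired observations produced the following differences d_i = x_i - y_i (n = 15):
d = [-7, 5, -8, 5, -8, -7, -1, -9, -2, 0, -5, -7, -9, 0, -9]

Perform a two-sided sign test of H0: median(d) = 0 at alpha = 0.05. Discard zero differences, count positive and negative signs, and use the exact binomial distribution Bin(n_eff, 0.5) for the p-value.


Step 1: Discard zero differences. Original n = 15; n_eff = number of nonzero differences = 13.
Nonzero differences (with sign): -7, +5, -8, +5, -8, -7, -1, -9, -2, -5, -7, -9, -9
Step 2: Count signs: positive = 2, negative = 11.
Step 3: Under H0: P(positive) = 0.5, so the number of positives S ~ Bin(13, 0.5).
Step 4: Two-sided exact p-value = sum of Bin(13,0.5) probabilities at or below the observed probability = 0.022461.
Step 5: alpha = 0.05. reject H0.

n_eff = 13, pos = 2, neg = 11, p = 0.022461, reject H0.


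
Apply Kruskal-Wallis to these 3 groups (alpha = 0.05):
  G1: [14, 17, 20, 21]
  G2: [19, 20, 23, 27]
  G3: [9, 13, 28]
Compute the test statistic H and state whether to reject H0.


Step 1: Combine all N = 11 observations and assign midranks.
sorted (value, group, rank): (9,G3,1), (13,G3,2), (14,G1,3), (17,G1,4), (19,G2,5), (20,G1,6.5), (20,G2,6.5), (21,G1,8), (23,G2,9), (27,G2,10), (28,G3,11)
Step 2: Sum ranks within each group.
R_1 = 21.5 (n_1 = 4)
R_2 = 30.5 (n_2 = 4)
R_3 = 14 (n_3 = 3)
Step 3: H = 12/(N(N+1)) * sum(R_i^2/n_i) - 3(N+1)
     = 12/(11*12) * (21.5^2/4 + 30.5^2/4 + 14^2/3) - 3*12
     = 0.090909 * 413.458 - 36
     = 1.587121.
Step 4: Ties present; correction factor C = 1 - 6/(11^3 - 11) = 0.995455. Corrected H = 1.587121 / 0.995455 = 1.594368.
Step 5: Under H0, H ~ chi^2(2); p-value = 0.450596.
Step 6: alpha = 0.05. fail to reject H0.

H = 1.5944, df = 2, p = 0.450596, fail to reject H0.


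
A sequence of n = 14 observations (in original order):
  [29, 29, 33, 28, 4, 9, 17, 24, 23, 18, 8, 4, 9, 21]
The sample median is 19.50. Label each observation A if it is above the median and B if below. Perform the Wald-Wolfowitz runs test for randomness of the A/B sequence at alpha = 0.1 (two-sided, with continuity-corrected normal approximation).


Step 1: Compute median = 19.50; label A = above, B = below.
Labels in order: AAAABBBAABBBBA  (n_A = 7, n_B = 7)
Step 2: Count runs R = 5.
Step 3: Under H0 (random ordering), E[R] = 2*n_A*n_B/(n_A+n_B) + 1 = 2*7*7/14 + 1 = 8.0000.
        Var[R] = 2*n_A*n_B*(2*n_A*n_B - n_A - n_B) / ((n_A+n_B)^2 * (n_A+n_B-1)) = 8232/2548 = 3.2308.
        SD[R] = 1.7974.
Step 4: Continuity-corrected z = (R + 0.5 - E[R]) / SD[R] = (5 + 0.5 - 8.0000) / 1.7974 = -1.3909.
Step 5: Two-sided p-value via normal approximation = 2*(1 - Phi(|z|)) = 0.164264.
Step 6: alpha = 0.1. fail to reject H0.

R = 5, z = -1.3909, p = 0.164264, fail to reject H0.


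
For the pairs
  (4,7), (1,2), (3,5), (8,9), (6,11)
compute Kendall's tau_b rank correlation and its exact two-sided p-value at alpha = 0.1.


Step 1: Enumerate the 10 unordered pairs (i,j) with i<j and classify each by sign(x_j-x_i) * sign(y_j-y_i).
  (1,2):dx=-3,dy=-5->C; (1,3):dx=-1,dy=-2->C; (1,4):dx=+4,dy=+2->C; (1,5):dx=+2,dy=+4->C
  (2,3):dx=+2,dy=+3->C; (2,4):dx=+7,dy=+7->C; (2,5):dx=+5,dy=+9->C; (3,4):dx=+5,dy=+4->C
  (3,5):dx=+3,dy=+6->C; (4,5):dx=-2,dy=+2->D
Step 2: C = 9, D = 1, total pairs = 10.
Step 3: tau = (C - D)/(n(n-1)/2) = (9 - 1)/10 = 0.800000.
Step 4: Exact two-sided p-value (enumerate n! = 120 permutations of y under H0): p = 0.083333.
Step 5: alpha = 0.1. reject H0.

tau_b = 0.8000 (C=9, D=1), p = 0.083333, reject H0.


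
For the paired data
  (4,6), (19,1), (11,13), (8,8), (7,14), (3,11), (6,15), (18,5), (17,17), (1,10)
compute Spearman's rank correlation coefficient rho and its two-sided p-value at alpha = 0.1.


Step 1: Rank x and y separately (midranks; no ties here).
rank(x): 4->3, 19->10, 11->7, 8->6, 7->5, 3->2, 6->4, 18->9, 17->8, 1->1
rank(y): 6->3, 1->1, 13->7, 8->4, 14->8, 11->6, 15->9, 5->2, 17->10, 10->5
Step 2: d_i = R_x(i) - R_y(i); compute d_i^2.
  (3-3)^2=0, (10-1)^2=81, (7-7)^2=0, (6-4)^2=4, (5-8)^2=9, (2-6)^2=16, (4-9)^2=25, (9-2)^2=49, (8-10)^2=4, (1-5)^2=16
sum(d^2) = 204.
Step 3: rho = 1 - 6*204 / (10*(10^2 - 1)) = 1 - 1224/990 = -0.236364.
Step 4: Under H0, t = rho * sqrt((n-2)/(1-rho^2)) = -0.6880 ~ t(8).
Step 5: Two-sided p-value from the t-distribution with 8 df = 0.510885.
Step 6: alpha = 0.1. fail to reject H0.

rho = -0.2364, p = 0.510885, fail to reject H0 at alpha = 0.1.


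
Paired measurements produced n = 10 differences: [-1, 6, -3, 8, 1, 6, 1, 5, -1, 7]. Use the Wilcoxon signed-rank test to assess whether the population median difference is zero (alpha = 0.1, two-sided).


Step 1: Drop any zero differences (none here) and take |d_i|.
|d| = [1, 6, 3, 8, 1, 6, 1, 5, 1, 7]
Step 2: Midrank |d_i| (ties get averaged ranks).
ranks: |1|->2.5, |6|->7.5, |3|->5, |8|->10, |1|->2.5, |6|->7.5, |1|->2.5, |5|->6, |1|->2.5, |7|->9
Step 3: Attach original signs; sum ranks with positive sign and with negative sign.
W+ = 7.5 + 10 + 2.5 + 7.5 + 2.5 + 6 + 9 = 45
W- = 2.5 + 5 + 2.5 = 10
(Check: W+ + W- = 55 should equal n(n+1)/2 = 55.)
Step 4: Test statistic W = min(W+, W-) = 10.
Step 5: Ties in |d|, so use the tie-corrected normal approximation.
        E[W] = n(n+1)/4 = 10*11/4 = 27.5.
        Tie groups: |d|=1 (t=4), |d|=6 (t=2); sum(t^3 - t) = 66.
        Var[W] = n(n+1)(2n+1)/24 - sum(t^3-t)/48 = 2310/24 - 66/48 = 94.875.
        z = (W - E[W]) / sqrt(Var[W]) = (10 - 27.5) / 9.7404 = -1.7966.
        Two-sided p = 2*Phi(z) = 0.072392.
Step 6: alpha = 0.1. reject H0.

W+ = 45, W- = 10, W = min = 10, p = 0.072392, reject H0.


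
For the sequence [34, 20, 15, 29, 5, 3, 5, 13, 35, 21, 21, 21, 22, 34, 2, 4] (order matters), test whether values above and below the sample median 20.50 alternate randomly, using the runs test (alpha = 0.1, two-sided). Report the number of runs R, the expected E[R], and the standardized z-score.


Step 1: Compute median = 20.50; label A = above, B = below.
Labels in order: ABBABBBBAAAAAABB  (n_A = 8, n_B = 8)
Step 2: Count runs R = 6.
Step 3: Under H0 (random ordering), E[R] = 2*n_A*n_B/(n_A+n_B) + 1 = 2*8*8/16 + 1 = 9.0000.
        Var[R] = 2*n_A*n_B*(2*n_A*n_B - n_A - n_B) / ((n_A+n_B)^2 * (n_A+n_B-1)) = 14336/3840 = 3.7333.
        SD[R] = 1.9322.
Step 4: Continuity-corrected z = (R + 0.5 - E[R]) / SD[R] = (6 + 0.5 - 9.0000) / 1.9322 = -1.2939.
Step 5: Two-sided p-value via normal approximation = 2*(1 - Phi(|z|)) = 0.195709.
Step 6: alpha = 0.1. fail to reject H0.

R = 6, z = -1.2939, p = 0.195709, fail to reject H0.


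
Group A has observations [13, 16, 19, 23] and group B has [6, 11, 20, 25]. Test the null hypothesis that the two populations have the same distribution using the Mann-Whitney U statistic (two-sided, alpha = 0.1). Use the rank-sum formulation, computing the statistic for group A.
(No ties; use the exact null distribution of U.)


Step 1: Combine and sort all 8 observations; assign midranks.
sorted (value, group): (6,Y), (11,Y), (13,X), (16,X), (19,X), (20,Y), (23,X), (25,Y)
ranks: 6->1, 11->2, 13->3, 16->4, 19->5, 20->6, 23->7, 25->8
Step 2: Rank sum for X: R1 = 3 + 4 + 5 + 7 = 19.
Step 3: U_X = R1 - n1(n1+1)/2 = 19 - 4*5/2 = 19 - 10 = 9.
       U_Y = n1*n2 - U_X = 16 - 9 = 7.
Step 4: No ties, so the exact null distribution of U (based on enumerating the C(8,4) = 70 equally likely rank assignments) gives the two-sided p-value.
Step 5: p-value = 0.885714; compare to alpha = 0.1. fail to reject H0.

U_X = 9, p = 0.885714, fail to reject H0 at alpha = 0.1.


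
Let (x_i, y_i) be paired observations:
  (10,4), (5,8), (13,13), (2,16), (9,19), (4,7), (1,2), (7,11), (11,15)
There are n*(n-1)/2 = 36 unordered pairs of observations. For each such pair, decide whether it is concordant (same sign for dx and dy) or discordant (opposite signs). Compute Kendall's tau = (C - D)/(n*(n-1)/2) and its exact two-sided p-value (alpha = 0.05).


Step 1: Enumerate the 36 unordered pairs (i,j) with i<j and classify each by sign(x_j-x_i) * sign(y_j-y_i).
  (1,2):dx=-5,dy=+4->D; (1,3):dx=+3,dy=+9->C; (1,4):dx=-8,dy=+12->D; (1,5):dx=-1,dy=+15->D
  (1,6):dx=-6,dy=+3->D; (1,7):dx=-9,dy=-2->C; (1,8):dx=-3,dy=+7->D; (1,9):dx=+1,dy=+11->C
  (2,3):dx=+8,dy=+5->C; (2,4):dx=-3,dy=+8->D; (2,5):dx=+4,dy=+11->C; (2,6):dx=-1,dy=-1->C
  (2,7):dx=-4,dy=-6->C; (2,8):dx=+2,dy=+3->C; (2,9):dx=+6,dy=+7->C; (3,4):dx=-11,dy=+3->D
  (3,5):dx=-4,dy=+6->D; (3,6):dx=-9,dy=-6->C; (3,7):dx=-12,dy=-11->C; (3,8):dx=-6,dy=-2->C
  (3,9):dx=-2,dy=+2->D; (4,5):dx=+7,dy=+3->C; (4,6):dx=+2,dy=-9->D; (4,7):dx=-1,dy=-14->C
  (4,8):dx=+5,dy=-5->D; (4,9):dx=+9,dy=-1->D; (5,6):dx=-5,dy=-12->C; (5,7):dx=-8,dy=-17->C
  (5,8):dx=-2,dy=-8->C; (5,9):dx=+2,dy=-4->D; (6,7):dx=-3,dy=-5->C; (6,8):dx=+3,dy=+4->C
  (6,9):dx=+7,dy=+8->C; (7,8):dx=+6,dy=+9->C; (7,9):dx=+10,dy=+13->C; (8,9):dx=+4,dy=+4->C
Step 2: C = 23, D = 13, total pairs = 36.
Step 3: tau = (C - D)/(n(n-1)/2) = (23 - 13)/36 = 0.277778.
Step 4: Exact two-sided p-value (enumerate n! = 362880 permutations of y under H0): p = 0.358488.
Step 5: alpha = 0.05. fail to reject H0.

tau_b = 0.2778 (C=23, D=13), p = 0.358488, fail to reject H0.


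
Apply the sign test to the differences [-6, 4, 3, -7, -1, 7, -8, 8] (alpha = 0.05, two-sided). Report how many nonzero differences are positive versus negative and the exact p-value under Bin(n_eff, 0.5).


Step 1: Discard zero differences. Original n = 8; n_eff = number of nonzero differences = 8.
Nonzero differences (with sign): -6, +4, +3, -7, -1, +7, -8, +8
Step 2: Count signs: positive = 4, negative = 4.
Step 3: Under H0: P(positive) = 0.5, so the number of positives S ~ Bin(8, 0.5).
Step 4: Two-sided exact p-value = sum of Bin(8,0.5) probabilities at or below the observed probability = 1.000000.
Step 5: alpha = 0.05. fail to reject H0.

n_eff = 8, pos = 4, neg = 4, p = 1.000000, fail to reject H0.


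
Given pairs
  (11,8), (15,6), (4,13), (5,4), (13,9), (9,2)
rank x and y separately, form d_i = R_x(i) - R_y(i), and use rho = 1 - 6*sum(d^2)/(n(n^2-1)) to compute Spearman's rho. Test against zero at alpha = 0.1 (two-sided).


Step 1: Rank x and y separately (midranks; no ties here).
rank(x): 11->4, 15->6, 4->1, 5->2, 13->5, 9->3
rank(y): 8->4, 6->3, 13->6, 4->2, 9->5, 2->1
Step 2: d_i = R_x(i) - R_y(i); compute d_i^2.
  (4-4)^2=0, (6-3)^2=9, (1-6)^2=25, (2-2)^2=0, (5-5)^2=0, (3-1)^2=4
sum(d^2) = 38.
Step 3: rho = 1 - 6*38 / (6*(6^2 - 1)) = 1 - 228/210 = -0.085714.
Step 4: Under H0, t = rho * sqrt((n-2)/(1-rho^2)) = -0.1721 ~ t(4).
Step 5: Two-sided p-value from the t-distribution with 4 df = 0.871743.
Step 6: alpha = 0.1. fail to reject H0.

rho = -0.0857, p = 0.871743, fail to reject H0 at alpha = 0.1.


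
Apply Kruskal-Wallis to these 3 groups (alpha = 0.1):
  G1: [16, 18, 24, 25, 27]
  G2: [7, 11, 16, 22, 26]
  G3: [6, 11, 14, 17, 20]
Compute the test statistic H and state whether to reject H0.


Step 1: Combine all N = 15 observations and assign midranks.
sorted (value, group, rank): (6,G3,1), (7,G2,2), (11,G2,3.5), (11,G3,3.5), (14,G3,5), (16,G1,6.5), (16,G2,6.5), (17,G3,8), (18,G1,9), (20,G3,10), (22,G2,11), (24,G1,12), (25,G1,13), (26,G2,14), (27,G1,15)
Step 2: Sum ranks within each group.
R_1 = 55.5 (n_1 = 5)
R_2 = 37 (n_2 = 5)
R_3 = 27.5 (n_3 = 5)
Step 3: H = 12/(N(N+1)) * sum(R_i^2/n_i) - 3(N+1)
     = 12/(15*16) * (55.5^2/5 + 37^2/5 + 27.5^2/5) - 3*16
     = 0.050000 * 1041.1 - 48
     = 4.055000.
Step 4: Ties present; correction factor C = 1 - 12/(15^3 - 15) = 0.996429. Corrected H = 4.055000 / 0.996429 = 4.069534.
Step 5: Under H0, H ~ chi^2(2); p-value = 0.130711.
Step 6: alpha = 0.1. fail to reject H0.

H = 4.0695, df = 2, p = 0.130711, fail to reject H0.


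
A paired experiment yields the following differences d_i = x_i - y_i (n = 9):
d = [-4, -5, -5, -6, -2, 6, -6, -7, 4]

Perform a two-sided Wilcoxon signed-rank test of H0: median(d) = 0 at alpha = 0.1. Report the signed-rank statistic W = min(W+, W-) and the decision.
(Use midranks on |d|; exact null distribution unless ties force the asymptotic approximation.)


Step 1: Drop any zero differences (none here) and take |d_i|.
|d| = [4, 5, 5, 6, 2, 6, 6, 7, 4]
Step 2: Midrank |d_i| (ties get averaged ranks).
ranks: |4|->2.5, |5|->4.5, |5|->4.5, |6|->7, |2|->1, |6|->7, |6|->7, |7|->9, |4|->2.5
Step 3: Attach original signs; sum ranks with positive sign and with negative sign.
W+ = 7 + 2.5 = 9.5
W- = 2.5 + 4.5 + 4.5 + 7 + 1 + 7 + 9 = 35.5
(Check: W+ + W- = 45 should equal n(n+1)/2 = 45.)
Step 4: Test statistic W = min(W+, W-) = 9.5.
Step 5: Ties in |d|, so use the tie-corrected normal approximation.
        E[W] = n(n+1)/4 = 9*10/4 = 22.5.
        Tie groups: |d|=4 (t=2), |d|=5 (t=2), |d|=6 (t=3); sum(t^3 - t) = 36.
        Var[W] = n(n+1)(2n+1)/24 - sum(t^3-t)/48 = 1710/24 - 36/48 = 70.5.
        z = (W - E[W]) / sqrt(Var[W]) = (9.5 - 22.5) / 8.3964 = -1.5483.
        Two-sided p = 2*Phi(z) = 0.121556.
Step 6: alpha = 0.1. fail to reject H0.

W+ = 9.5, W- = 35.5, W = min = 9.5, p = 0.121556, fail to reject H0.


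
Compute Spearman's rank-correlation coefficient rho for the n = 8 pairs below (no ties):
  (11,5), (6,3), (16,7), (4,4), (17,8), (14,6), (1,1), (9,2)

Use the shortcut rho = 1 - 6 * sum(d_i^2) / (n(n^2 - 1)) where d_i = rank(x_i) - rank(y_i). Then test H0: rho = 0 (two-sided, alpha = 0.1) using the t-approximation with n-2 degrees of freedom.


Step 1: Rank x and y separately (midranks; no ties here).
rank(x): 11->5, 6->3, 16->7, 4->2, 17->8, 14->6, 1->1, 9->4
rank(y): 5->5, 3->3, 7->7, 4->4, 8->8, 6->6, 1->1, 2->2
Step 2: d_i = R_x(i) - R_y(i); compute d_i^2.
  (5-5)^2=0, (3-3)^2=0, (7-7)^2=0, (2-4)^2=4, (8-8)^2=0, (6-6)^2=0, (1-1)^2=0, (4-2)^2=4
sum(d^2) = 8.
Step 3: rho = 1 - 6*8 / (8*(8^2 - 1)) = 1 - 48/504 = 0.904762.
Step 4: Under H0, t = rho * sqrt((n-2)/(1-rho^2)) = 5.2034 ~ t(6).
Step 5: Two-sided p-value from the t-distribution with 6 df = 0.002008.
Step 6: alpha = 0.1. reject H0.

rho = 0.9048, p = 0.002008, reject H0 at alpha = 0.1.


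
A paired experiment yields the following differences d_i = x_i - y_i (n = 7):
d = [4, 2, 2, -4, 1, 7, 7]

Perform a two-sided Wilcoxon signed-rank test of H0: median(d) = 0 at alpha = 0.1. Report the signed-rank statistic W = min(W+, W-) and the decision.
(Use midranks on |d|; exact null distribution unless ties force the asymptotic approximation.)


Step 1: Drop any zero differences (none here) and take |d_i|.
|d| = [4, 2, 2, 4, 1, 7, 7]
Step 2: Midrank |d_i| (ties get averaged ranks).
ranks: |4|->4.5, |2|->2.5, |2|->2.5, |4|->4.5, |1|->1, |7|->6.5, |7|->6.5
Step 3: Attach original signs; sum ranks with positive sign and with negative sign.
W+ = 4.5 + 2.5 + 2.5 + 1 + 6.5 + 6.5 = 23.5
W- = 4.5 = 4.5
(Check: W+ + W- = 28 should equal n(n+1)/2 = 28.)
Step 4: Test statistic W = min(W+, W-) = 4.5.
Step 5: Ties in |d|, so use the tie-corrected normal approximation.
        E[W] = n(n+1)/4 = 7*8/4 = 14.
        Tie groups: |d|=2 (t=2), |d|=4 (t=2), |d|=7 (t=2); sum(t^3 - t) = 18.
        Var[W] = n(n+1)(2n+1)/24 - sum(t^3-t)/48 = 840/24 - 18/48 = 34.625.
        z = (W - E[W]) / sqrt(Var[W]) = (4.5 - 14) / 5.8843 = -1.6145.
        Two-sided p = 2*Phi(z) = 0.106427.
Step 6: alpha = 0.1. fail to reject H0.

W+ = 23.5, W- = 4.5, W = min = 4.5, p = 0.106427, fail to reject H0.


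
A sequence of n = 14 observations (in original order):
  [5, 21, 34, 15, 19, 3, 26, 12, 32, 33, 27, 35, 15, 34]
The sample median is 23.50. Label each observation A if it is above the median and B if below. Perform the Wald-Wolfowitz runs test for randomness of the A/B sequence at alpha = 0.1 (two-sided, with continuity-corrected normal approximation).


Step 1: Compute median = 23.50; label A = above, B = below.
Labels in order: BBABBBABAAAABA  (n_A = 7, n_B = 7)
Step 2: Count runs R = 8.
Step 3: Under H0 (random ordering), E[R] = 2*n_A*n_B/(n_A+n_B) + 1 = 2*7*7/14 + 1 = 8.0000.
        Var[R] = 2*n_A*n_B*(2*n_A*n_B - n_A - n_B) / ((n_A+n_B)^2 * (n_A+n_B-1)) = 8232/2548 = 3.2308.
        SD[R] = 1.7974.
Step 4: R = E[R], so z = 0 with no continuity correction.
Step 5: Two-sided p-value via normal approximation = 2*(1 - Phi(|z|)) = 1.000000.
Step 6: alpha = 0.1. fail to reject H0.

R = 8, z = 0.0000, p = 1.000000, fail to reject H0.


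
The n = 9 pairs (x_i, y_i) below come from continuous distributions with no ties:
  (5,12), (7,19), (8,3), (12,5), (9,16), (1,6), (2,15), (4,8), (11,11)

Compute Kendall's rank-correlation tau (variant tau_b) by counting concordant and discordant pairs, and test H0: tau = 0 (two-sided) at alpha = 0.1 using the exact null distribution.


Step 1: Enumerate the 36 unordered pairs (i,j) with i<j and classify each by sign(x_j-x_i) * sign(y_j-y_i).
  (1,2):dx=+2,dy=+7->C; (1,3):dx=+3,dy=-9->D; (1,4):dx=+7,dy=-7->D; (1,5):dx=+4,dy=+4->C
  (1,6):dx=-4,dy=-6->C; (1,7):dx=-3,dy=+3->D; (1,8):dx=-1,dy=-4->C; (1,9):dx=+6,dy=-1->D
  (2,3):dx=+1,dy=-16->D; (2,4):dx=+5,dy=-14->D; (2,5):dx=+2,dy=-3->D; (2,6):dx=-6,dy=-13->C
  (2,7):dx=-5,dy=-4->C; (2,8):dx=-3,dy=-11->C; (2,9):dx=+4,dy=-8->D; (3,4):dx=+4,dy=+2->C
  (3,5):dx=+1,dy=+13->C; (3,6):dx=-7,dy=+3->D; (3,7):dx=-6,dy=+12->D; (3,8):dx=-4,dy=+5->D
  (3,9):dx=+3,dy=+8->C; (4,5):dx=-3,dy=+11->D; (4,6):dx=-11,dy=+1->D; (4,7):dx=-10,dy=+10->D
  (4,8):dx=-8,dy=+3->D; (4,9):dx=-1,dy=+6->D; (5,6):dx=-8,dy=-10->C; (5,7):dx=-7,dy=-1->C
  (5,8):dx=-5,dy=-8->C; (5,9):dx=+2,dy=-5->D; (6,7):dx=+1,dy=+9->C; (6,8):dx=+3,dy=+2->C
  (6,9):dx=+10,dy=+5->C; (7,8):dx=+2,dy=-7->D; (7,9):dx=+9,dy=-4->D; (8,9):dx=+7,dy=+3->C
Step 2: C = 17, D = 19, total pairs = 36.
Step 3: tau = (C - D)/(n(n-1)/2) = (17 - 19)/36 = -0.055556.
Step 4: Exact two-sided p-value (enumerate n! = 362880 permutations of y under H0): p = 0.919455.
Step 5: alpha = 0.1. fail to reject H0.

tau_b = -0.0556 (C=17, D=19), p = 0.919455, fail to reject H0.


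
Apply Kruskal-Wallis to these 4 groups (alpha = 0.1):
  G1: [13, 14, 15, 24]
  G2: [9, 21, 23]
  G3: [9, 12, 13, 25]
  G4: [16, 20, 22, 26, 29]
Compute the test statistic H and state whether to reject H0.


Step 1: Combine all N = 16 observations and assign midranks.
sorted (value, group, rank): (9,G2,1.5), (9,G3,1.5), (12,G3,3), (13,G1,4.5), (13,G3,4.5), (14,G1,6), (15,G1,7), (16,G4,8), (20,G4,9), (21,G2,10), (22,G4,11), (23,G2,12), (24,G1,13), (25,G3,14), (26,G4,15), (29,G4,16)
Step 2: Sum ranks within each group.
R_1 = 30.5 (n_1 = 4)
R_2 = 23.5 (n_2 = 3)
R_3 = 23 (n_3 = 4)
R_4 = 59 (n_4 = 5)
Step 3: H = 12/(N(N+1)) * sum(R_i^2/n_i) - 3(N+1)
     = 12/(16*17) * (30.5^2/4 + 23.5^2/3 + 23^2/4 + 59^2/5) - 3*17
     = 0.044118 * 1245.1 - 51
     = 3.930699.
Step 4: Ties present; correction factor C = 1 - 12/(16^3 - 16) = 0.997059. Corrected H = 3.930699 / 0.997059 = 3.942294.
Step 5: Under H0, H ~ chi^2(3); p-value = 0.267763.
Step 6: alpha = 0.1. fail to reject H0.

H = 3.9423, df = 3, p = 0.267763, fail to reject H0.


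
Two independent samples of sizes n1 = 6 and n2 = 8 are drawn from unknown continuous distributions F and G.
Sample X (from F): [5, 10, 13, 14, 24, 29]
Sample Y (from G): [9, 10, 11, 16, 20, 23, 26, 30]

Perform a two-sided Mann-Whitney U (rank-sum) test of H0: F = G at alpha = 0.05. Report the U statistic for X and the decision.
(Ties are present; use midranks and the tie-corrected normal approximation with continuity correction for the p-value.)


Step 1: Combine and sort all 14 observations; assign midranks.
sorted (value, group): (5,X), (9,Y), (10,X), (10,Y), (11,Y), (13,X), (14,X), (16,Y), (20,Y), (23,Y), (24,X), (26,Y), (29,X), (30,Y)
ranks: 5->1, 9->2, 10->3.5, 10->3.5, 11->5, 13->6, 14->7, 16->8, 20->9, 23->10, 24->11, 26->12, 29->13, 30->14
Step 2: Rank sum for X: R1 = 1 + 3.5 + 6 + 7 + 11 + 13 = 41.5.
Step 3: U_X = R1 - n1(n1+1)/2 = 41.5 - 6*7/2 = 41.5 - 21 = 20.5.
       U_Y = n1*n2 - U_X = 48 - 20.5 = 27.5.
Step 4: Ties are present, so use the tie-corrected normal approximation (with continuity correction) for the p-value.
Step 5: p-value = 0.698220; compare to alpha = 0.05. fail to reject H0.

U_X = 20.5, p = 0.698220, fail to reject H0 at alpha = 0.05.


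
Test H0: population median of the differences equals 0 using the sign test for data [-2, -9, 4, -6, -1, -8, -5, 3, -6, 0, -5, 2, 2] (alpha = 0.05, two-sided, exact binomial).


Step 1: Discard zero differences. Original n = 13; n_eff = number of nonzero differences = 12.
Nonzero differences (with sign): -2, -9, +4, -6, -1, -8, -5, +3, -6, -5, +2, +2
Step 2: Count signs: positive = 4, negative = 8.
Step 3: Under H0: P(positive) = 0.5, so the number of positives S ~ Bin(12, 0.5).
Step 4: Two-sided exact p-value = sum of Bin(12,0.5) probabilities at or below the observed probability = 0.387695.
Step 5: alpha = 0.05. fail to reject H0.

n_eff = 12, pos = 4, neg = 8, p = 0.387695, fail to reject H0.


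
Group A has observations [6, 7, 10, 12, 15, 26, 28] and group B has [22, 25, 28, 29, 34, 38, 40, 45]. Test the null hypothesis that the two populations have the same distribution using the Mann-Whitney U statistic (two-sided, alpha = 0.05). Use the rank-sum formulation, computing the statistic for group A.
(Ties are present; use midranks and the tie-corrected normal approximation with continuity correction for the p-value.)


Step 1: Combine and sort all 15 observations; assign midranks.
sorted (value, group): (6,X), (7,X), (10,X), (12,X), (15,X), (22,Y), (25,Y), (26,X), (28,X), (28,Y), (29,Y), (34,Y), (38,Y), (40,Y), (45,Y)
ranks: 6->1, 7->2, 10->3, 12->4, 15->5, 22->6, 25->7, 26->8, 28->9.5, 28->9.5, 29->11, 34->12, 38->13, 40->14, 45->15
Step 2: Rank sum for X: R1 = 1 + 2 + 3 + 4 + 5 + 8 + 9.5 = 32.5.
Step 3: U_X = R1 - n1(n1+1)/2 = 32.5 - 7*8/2 = 32.5 - 28 = 4.5.
       U_Y = n1*n2 - U_X = 56 - 4.5 = 51.5.
Step 4: Ties are present, so use the tie-corrected normal approximation (with continuity correction) for the p-value.
Step 5: p-value = 0.007719; compare to alpha = 0.05. reject H0.

U_X = 4.5, p = 0.007719, reject H0 at alpha = 0.05.


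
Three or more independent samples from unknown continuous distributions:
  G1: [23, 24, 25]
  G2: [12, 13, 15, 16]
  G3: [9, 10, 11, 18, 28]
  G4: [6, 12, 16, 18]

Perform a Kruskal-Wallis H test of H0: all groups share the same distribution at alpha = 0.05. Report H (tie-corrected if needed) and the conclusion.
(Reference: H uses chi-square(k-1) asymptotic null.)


Step 1: Combine all N = 16 observations and assign midranks.
sorted (value, group, rank): (6,G4,1), (9,G3,2), (10,G3,3), (11,G3,4), (12,G2,5.5), (12,G4,5.5), (13,G2,7), (15,G2,8), (16,G2,9.5), (16,G4,9.5), (18,G3,11.5), (18,G4,11.5), (23,G1,13), (24,G1,14), (25,G1,15), (28,G3,16)
Step 2: Sum ranks within each group.
R_1 = 42 (n_1 = 3)
R_2 = 30 (n_2 = 4)
R_3 = 36.5 (n_3 = 5)
R_4 = 27.5 (n_4 = 4)
Step 3: H = 12/(N(N+1)) * sum(R_i^2/n_i) - 3(N+1)
     = 12/(16*17) * (42^2/3 + 30^2/4 + 36.5^2/5 + 27.5^2/4) - 3*17
     = 0.044118 * 1268.51 - 51
     = 4.963787.
Step 4: Ties present; correction factor C = 1 - 18/(16^3 - 16) = 0.995588. Corrected H = 4.963787 / 0.995588 = 4.985783.
Step 5: Under H0, H ~ chi^2(3); p-value = 0.172841.
Step 6: alpha = 0.05. fail to reject H0.

H = 4.9858, df = 3, p = 0.172841, fail to reject H0.


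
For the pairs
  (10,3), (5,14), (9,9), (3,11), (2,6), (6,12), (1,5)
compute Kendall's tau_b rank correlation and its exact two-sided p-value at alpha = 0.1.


Step 1: Enumerate the 21 unordered pairs (i,j) with i<j and classify each by sign(x_j-x_i) * sign(y_j-y_i).
  (1,2):dx=-5,dy=+11->D; (1,3):dx=-1,dy=+6->D; (1,4):dx=-7,dy=+8->D; (1,5):dx=-8,dy=+3->D
  (1,6):dx=-4,dy=+9->D; (1,7):dx=-9,dy=+2->D; (2,3):dx=+4,dy=-5->D; (2,4):dx=-2,dy=-3->C
  (2,5):dx=-3,dy=-8->C; (2,6):dx=+1,dy=-2->D; (2,7):dx=-4,dy=-9->C; (3,4):dx=-6,dy=+2->D
  (3,5):dx=-7,dy=-3->C; (3,6):dx=-3,dy=+3->D; (3,7):dx=-8,dy=-4->C; (4,5):dx=-1,dy=-5->C
  (4,6):dx=+3,dy=+1->C; (4,7):dx=-2,dy=-6->C; (5,6):dx=+4,dy=+6->C; (5,7):dx=-1,dy=-1->C
  (6,7):dx=-5,dy=-7->C
Step 2: C = 11, D = 10, total pairs = 21.
Step 3: tau = (C - D)/(n(n-1)/2) = (11 - 10)/21 = 0.047619.
Step 4: Exact two-sided p-value (enumerate n! = 5040 permutations of y under H0): p = 1.000000.
Step 5: alpha = 0.1. fail to reject H0.

tau_b = 0.0476 (C=11, D=10), p = 1.000000, fail to reject H0.


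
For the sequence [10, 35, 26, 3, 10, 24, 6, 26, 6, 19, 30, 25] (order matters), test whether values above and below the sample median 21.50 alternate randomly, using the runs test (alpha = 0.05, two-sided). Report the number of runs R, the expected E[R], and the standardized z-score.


Step 1: Compute median = 21.50; label A = above, B = below.
Labels in order: BAABBABABBAA  (n_A = 6, n_B = 6)
Step 2: Count runs R = 8.
Step 3: Under H0 (random ordering), E[R] = 2*n_A*n_B/(n_A+n_B) + 1 = 2*6*6/12 + 1 = 7.0000.
        Var[R] = 2*n_A*n_B*(2*n_A*n_B - n_A - n_B) / ((n_A+n_B)^2 * (n_A+n_B-1)) = 4320/1584 = 2.7273.
        SD[R] = 1.6514.
Step 4: Continuity-corrected z = (R - 0.5 - E[R]) / SD[R] = (8 - 0.5 - 7.0000) / 1.6514 = 0.3028.
Step 5: Two-sided p-value via normal approximation = 2*(1 - Phi(|z|)) = 0.762069.
Step 6: alpha = 0.05. fail to reject H0.

R = 8, z = 0.3028, p = 0.762069, fail to reject H0.


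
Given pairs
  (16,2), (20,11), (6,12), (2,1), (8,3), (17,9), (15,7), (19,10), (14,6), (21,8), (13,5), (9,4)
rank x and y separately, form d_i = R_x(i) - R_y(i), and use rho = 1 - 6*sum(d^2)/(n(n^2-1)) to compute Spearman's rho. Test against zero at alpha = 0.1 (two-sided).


Step 1: Rank x and y separately (midranks; no ties here).
rank(x): 16->8, 20->11, 6->2, 2->1, 8->3, 17->9, 15->7, 19->10, 14->6, 21->12, 13->5, 9->4
rank(y): 2->2, 11->11, 12->12, 1->1, 3->3, 9->9, 7->7, 10->10, 6->6, 8->8, 5->5, 4->4
Step 2: d_i = R_x(i) - R_y(i); compute d_i^2.
  (8-2)^2=36, (11-11)^2=0, (2-12)^2=100, (1-1)^2=0, (3-3)^2=0, (9-9)^2=0, (7-7)^2=0, (10-10)^2=0, (6-6)^2=0, (12-8)^2=16, (5-5)^2=0, (4-4)^2=0
sum(d^2) = 152.
Step 3: rho = 1 - 6*152 / (12*(12^2 - 1)) = 1 - 912/1716 = 0.468531.
Step 4: Under H0, t = rho * sqrt((n-2)/(1-rho^2)) = 1.6771 ~ t(10).
Step 5: Two-sided p-value from the t-distribution with 10 df = 0.124455.
Step 6: alpha = 0.1. fail to reject H0.

rho = 0.4685, p = 0.124455, fail to reject H0 at alpha = 0.1.


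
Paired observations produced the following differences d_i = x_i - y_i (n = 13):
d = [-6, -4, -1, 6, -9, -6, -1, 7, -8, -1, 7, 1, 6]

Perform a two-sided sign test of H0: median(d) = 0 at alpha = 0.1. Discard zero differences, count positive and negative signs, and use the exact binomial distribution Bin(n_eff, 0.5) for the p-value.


Step 1: Discard zero differences. Original n = 13; n_eff = number of nonzero differences = 13.
Nonzero differences (with sign): -6, -4, -1, +6, -9, -6, -1, +7, -8, -1, +7, +1, +6
Step 2: Count signs: positive = 5, negative = 8.
Step 3: Under H0: P(positive) = 0.5, so the number of positives S ~ Bin(13, 0.5).
Step 4: Two-sided exact p-value = sum of Bin(13,0.5) probabilities at or below the observed probability = 0.581055.
Step 5: alpha = 0.1. fail to reject H0.

n_eff = 13, pos = 5, neg = 8, p = 0.581055, fail to reject H0.


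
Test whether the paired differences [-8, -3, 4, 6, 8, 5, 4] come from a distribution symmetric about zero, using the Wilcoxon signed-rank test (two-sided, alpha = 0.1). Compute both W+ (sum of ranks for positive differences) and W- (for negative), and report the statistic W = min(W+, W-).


Step 1: Drop any zero differences (none here) and take |d_i|.
|d| = [8, 3, 4, 6, 8, 5, 4]
Step 2: Midrank |d_i| (ties get averaged ranks).
ranks: |8|->6.5, |3|->1, |4|->2.5, |6|->5, |8|->6.5, |5|->4, |4|->2.5
Step 3: Attach original signs; sum ranks with positive sign and with negative sign.
W+ = 2.5 + 5 + 6.5 + 4 + 2.5 = 20.5
W- = 6.5 + 1 = 7.5
(Check: W+ + W- = 28 should equal n(n+1)/2 = 28.)
Step 4: Test statistic W = min(W+, W-) = 7.5.
Step 5: Ties in |d|, so use the tie-corrected normal approximation.
        E[W] = n(n+1)/4 = 7*8/4 = 14.
        Tie groups: |d|=4 (t=2), |d|=8 (t=2); sum(t^3 - t) = 12.
        Var[W] = n(n+1)(2n+1)/24 - sum(t^3-t)/48 = 840/24 - 12/48 = 34.75.
        z = (W - E[W]) / sqrt(Var[W]) = (7.5 - 14) / 5.8949 = -1.1026.
        Two-sided p = 2*Phi(z) = 0.270181.
Step 6: alpha = 0.1. fail to reject H0.

W+ = 20.5, W- = 7.5, W = min = 7.5, p = 0.270181, fail to reject H0.


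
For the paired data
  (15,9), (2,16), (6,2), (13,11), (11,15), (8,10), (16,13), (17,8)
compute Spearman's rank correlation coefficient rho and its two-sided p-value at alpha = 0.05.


Step 1: Rank x and y separately (midranks; no ties here).
rank(x): 15->6, 2->1, 6->2, 13->5, 11->4, 8->3, 16->7, 17->8
rank(y): 9->3, 16->8, 2->1, 11->5, 15->7, 10->4, 13->6, 8->2
Step 2: d_i = R_x(i) - R_y(i); compute d_i^2.
  (6-3)^2=9, (1-8)^2=49, (2-1)^2=1, (5-5)^2=0, (4-7)^2=9, (3-4)^2=1, (7-6)^2=1, (8-2)^2=36
sum(d^2) = 106.
Step 3: rho = 1 - 6*106 / (8*(8^2 - 1)) = 1 - 636/504 = -0.261905.
Step 4: Under H0, t = rho * sqrt((n-2)/(1-rho^2)) = -0.6647 ~ t(6).
Step 5: Two-sided p-value from the t-distribution with 6 df = 0.530923.
Step 6: alpha = 0.05. fail to reject H0.

rho = -0.2619, p = 0.530923, fail to reject H0 at alpha = 0.05.


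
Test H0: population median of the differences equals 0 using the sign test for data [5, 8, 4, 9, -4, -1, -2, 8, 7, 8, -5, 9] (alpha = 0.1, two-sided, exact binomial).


Step 1: Discard zero differences. Original n = 12; n_eff = number of nonzero differences = 12.
Nonzero differences (with sign): +5, +8, +4, +9, -4, -1, -2, +8, +7, +8, -5, +9
Step 2: Count signs: positive = 8, negative = 4.
Step 3: Under H0: P(positive) = 0.5, so the number of positives S ~ Bin(12, 0.5).
Step 4: Two-sided exact p-value = sum of Bin(12,0.5) probabilities at or below the observed probability = 0.387695.
Step 5: alpha = 0.1. fail to reject H0.

n_eff = 12, pos = 8, neg = 4, p = 0.387695, fail to reject H0.


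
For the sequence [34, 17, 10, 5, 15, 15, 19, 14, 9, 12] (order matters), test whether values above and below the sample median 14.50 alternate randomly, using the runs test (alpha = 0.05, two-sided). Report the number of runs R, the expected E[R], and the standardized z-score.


Step 1: Compute median = 14.50; label A = above, B = below.
Labels in order: AABBAAABBB  (n_A = 5, n_B = 5)
Step 2: Count runs R = 4.
Step 3: Under H0 (random ordering), E[R] = 2*n_A*n_B/(n_A+n_B) + 1 = 2*5*5/10 + 1 = 6.0000.
        Var[R] = 2*n_A*n_B*(2*n_A*n_B - n_A - n_B) / ((n_A+n_B)^2 * (n_A+n_B-1)) = 2000/900 = 2.2222.
        SD[R] = 1.4907.
Step 4: Continuity-corrected z = (R + 0.5 - E[R]) / SD[R] = (4 + 0.5 - 6.0000) / 1.4907 = -1.0062.
Step 5: Two-sided p-value via normal approximation = 2*(1 - Phi(|z|)) = 0.314305.
Step 6: alpha = 0.05. fail to reject H0.

R = 4, z = -1.0062, p = 0.314305, fail to reject H0.


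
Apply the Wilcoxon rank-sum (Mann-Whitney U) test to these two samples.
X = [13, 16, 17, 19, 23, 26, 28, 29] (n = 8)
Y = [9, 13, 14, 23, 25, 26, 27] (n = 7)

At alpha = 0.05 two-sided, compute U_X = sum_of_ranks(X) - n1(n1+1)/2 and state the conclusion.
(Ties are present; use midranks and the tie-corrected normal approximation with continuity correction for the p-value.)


Step 1: Combine and sort all 15 observations; assign midranks.
sorted (value, group): (9,Y), (13,X), (13,Y), (14,Y), (16,X), (17,X), (19,X), (23,X), (23,Y), (25,Y), (26,X), (26,Y), (27,Y), (28,X), (29,X)
ranks: 9->1, 13->2.5, 13->2.5, 14->4, 16->5, 17->6, 19->7, 23->8.5, 23->8.5, 25->10, 26->11.5, 26->11.5, 27->13, 28->14, 29->15
Step 2: Rank sum for X: R1 = 2.5 + 5 + 6 + 7 + 8.5 + 11.5 + 14 + 15 = 69.5.
Step 3: U_X = R1 - n1(n1+1)/2 = 69.5 - 8*9/2 = 69.5 - 36 = 33.5.
       U_Y = n1*n2 - U_X = 56 - 33.5 = 22.5.
Step 4: Ties are present, so use the tie-corrected normal approximation (with continuity correction) for the p-value.
Step 5: p-value = 0.561784; compare to alpha = 0.05. fail to reject H0.

U_X = 33.5, p = 0.561784, fail to reject H0 at alpha = 0.05.


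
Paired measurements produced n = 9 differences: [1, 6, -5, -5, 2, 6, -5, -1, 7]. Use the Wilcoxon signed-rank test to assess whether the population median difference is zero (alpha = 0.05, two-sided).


Step 1: Drop any zero differences (none here) and take |d_i|.
|d| = [1, 6, 5, 5, 2, 6, 5, 1, 7]
Step 2: Midrank |d_i| (ties get averaged ranks).
ranks: |1|->1.5, |6|->7.5, |5|->5, |5|->5, |2|->3, |6|->7.5, |5|->5, |1|->1.5, |7|->9
Step 3: Attach original signs; sum ranks with positive sign and with negative sign.
W+ = 1.5 + 7.5 + 3 + 7.5 + 9 = 28.5
W- = 5 + 5 + 5 + 1.5 = 16.5
(Check: W+ + W- = 45 should equal n(n+1)/2 = 45.)
Step 4: Test statistic W = min(W+, W-) = 16.5.
Step 5: Ties in |d|, so use the tie-corrected normal approximation.
        E[W] = n(n+1)/4 = 9*10/4 = 22.5.
        Tie groups: |d|=1 (t=2), |d|=5 (t=3), |d|=6 (t=2); sum(t^3 - t) = 36.
        Var[W] = n(n+1)(2n+1)/24 - sum(t^3-t)/48 = 1710/24 - 36/48 = 70.5.
        z = (W - E[W]) / sqrt(Var[W]) = (16.5 - 22.5) / 8.3964 = -0.7146.
        Two-sided p = 2*Phi(z) = 0.474863.
Step 6: alpha = 0.05. fail to reject H0.

W+ = 28.5, W- = 16.5, W = min = 16.5, p = 0.474863, fail to reject H0.


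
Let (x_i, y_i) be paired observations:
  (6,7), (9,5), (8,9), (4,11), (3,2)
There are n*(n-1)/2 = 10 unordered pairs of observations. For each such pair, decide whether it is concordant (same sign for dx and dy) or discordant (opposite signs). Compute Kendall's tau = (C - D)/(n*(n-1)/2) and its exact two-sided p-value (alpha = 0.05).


Step 1: Enumerate the 10 unordered pairs (i,j) with i<j and classify each by sign(x_j-x_i) * sign(y_j-y_i).
  (1,2):dx=+3,dy=-2->D; (1,3):dx=+2,dy=+2->C; (1,4):dx=-2,dy=+4->D; (1,5):dx=-3,dy=-5->C
  (2,3):dx=-1,dy=+4->D; (2,4):dx=-5,dy=+6->D; (2,5):dx=-6,dy=-3->C; (3,4):dx=-4,dy=+2->D
  (3,5):dx=-5,dy=-7->C; (4,5):dx=-1,dy=-9->C
Step 2: C = 5, D = 5, total pairs = 10.
Step 3: tau = (C - D)/(n(n-1)/2) = (5 - 5)/10 = 0.000000.
Step 4: Exact two-sided p-value (enumerate n! = 120 permutations of y under H0): p = 1.000000.
Step 5: alpha = 0.05. fail to reject H0.

tau_b = 0.0000 (C=5, D=5), p = 1.000000, fail to reject H0.


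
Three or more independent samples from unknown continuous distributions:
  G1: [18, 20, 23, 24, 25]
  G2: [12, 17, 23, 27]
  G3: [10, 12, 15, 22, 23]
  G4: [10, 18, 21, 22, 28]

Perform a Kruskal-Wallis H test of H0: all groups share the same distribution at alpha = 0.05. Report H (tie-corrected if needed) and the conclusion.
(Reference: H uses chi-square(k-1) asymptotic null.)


Step 1: Combine all N = 19 observations and assign midranks.
sorted (value, group, rank): (10,G3,1.5), (10,G4,1.5), (12,G2,3.5), (12,G3,3.5), (15,G3,5), (17,G2,6), (18,G1,7.5), (18,G4,7.5), (20,G1,9), (21,G4,10), (22,G3,11.5), (22,G4,11.5), (23,G1,14), (23,G2,14), (23,G3,14), (24,G1,16), (25,G1,17), (27,G2,18), (28,G4,19)
Step 2: Sum ranks within each group.
R_1 = 63.5 (n_1 = 5)
R_2 = 41.5 (n_2 = 4)
R_3 = 35.5 (n_3 = 5)
R_4 = 49.5 (n_4 = 5)
Step 3: H = 12/(N(N+1)) * sum(R_i^2/n_i) - 3(N+1)
     = 12/(19*20) * (63.5^2/5 + 41.5^2/4 + 35.5^2/5 + 49.5^2/5) - 3*20
     = 0.031579 * 1979.11 - 60
     = 2.498289.
Step 4: Ties present; correction factor C = 1 - 48/(19^3 - 19) = 0.992982. Corrected H = 2.498289 / 0.992982 = 2.515945.
Step 5: Under H0, H ~ chi^2(3); p-value = 0.472416.
Step 6: alpha = 0.05. fail to reject H0.

H = 2.5159, df = 3, p = 0.472416, fail to reject H0.


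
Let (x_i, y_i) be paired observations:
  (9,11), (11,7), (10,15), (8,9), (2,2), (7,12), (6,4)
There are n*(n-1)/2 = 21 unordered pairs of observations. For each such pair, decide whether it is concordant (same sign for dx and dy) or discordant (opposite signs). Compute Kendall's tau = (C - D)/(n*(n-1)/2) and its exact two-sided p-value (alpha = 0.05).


Step 1: Enumerate the 21 unordered pairs (i,j) with i<j and classify each by sign(x_j-x_i) * sign(y_j-y_i).
  (1,2):dx=+2,dy=-4->D; (1,3):dx=+1,dy=+4->C; (1,4):dx=-1,dy=-2->C; (1,5):dx=-7,dy=-9->C
  (1,6):dx=-2,dy=+1->D; (1,7):dx=-3,dy=-7->C; (2,3):dx=-1,dy=+8->D; (2,4):dx=-3,dy=+2->D
  (2,5):dx=-9,dy=-5->C; (2,6):dx=-4,dy=+5->D; (2,7):dx=-5,dy=-3->C; (3,4):dx=-2,dy=-6->C
  (3,5):dx=-8,dy=-13->C; (3,6):dx=-3,dy=-3->C; (3,7):dx=-4,dy=-11->C; (4,5):dx=-6,dy=-7->C
  (4,6):dx=-1,dy=+3->D; (4,7):dx=-2,dy=-5->C; (5,6):dx=+5,dy=+10->C; (5,7):dx=+4,dy=+2->C
  (6,7):dx=-1,dy=-8->C
Step 2: C = 15, D = 6, total pairs = 21.
Step 3: tau = (C - D)/(n(n-1)/2) = (15 - 6)/21 = 0.428571.
Step 4: Exact two-sided p-value (enumerate n! = 5040 permutations of y under H0): p = 0.238889.
Step 5: alpha = 0.05. fail to reject H0.

tau_b = 0.4286 (C=15, D=6), p = 0.238889, fail to reject H0.


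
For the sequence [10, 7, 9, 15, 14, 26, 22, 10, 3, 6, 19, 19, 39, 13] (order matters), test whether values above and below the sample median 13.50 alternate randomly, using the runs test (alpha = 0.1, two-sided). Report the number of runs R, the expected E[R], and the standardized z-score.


Step 1: Compute median = 13.50; label A = above, B = below.
Labels in order: BBBAAAABBBAAAB  (n_A = 7, n_B = 7)
Step 2: Count runs R = 5.
Step 3: Under H0 (random ordering), E[R] = 2*n_A*n_B/(n_A+n_B) + 1 = 2*7*7/14 + 1 = 8.0000.
        Var[R] = 2*n_A*n_B*(2*n_A*n_B - n_A - n_B) / ((n_A+n_B)^2 * (n_A+n_B-1)) = 8232/2548 = 3.2308.
        SD[R] = 1.7974.
Step 4: Continuity-corrected z = (R + 0.5 - E[R]) / SD[R] = (5 + 0.5 - 8.0000) / 1.7974 = -1.3909.
Step 5: Two-sided p-value via normal approximation = 2*(1 - Phi(|z|)) = 0.164264.
Step 6: alpha = 0.1. fail to reject H0.

R = 5, z = -1.3909, p = 0.164264, fail to reject H0.


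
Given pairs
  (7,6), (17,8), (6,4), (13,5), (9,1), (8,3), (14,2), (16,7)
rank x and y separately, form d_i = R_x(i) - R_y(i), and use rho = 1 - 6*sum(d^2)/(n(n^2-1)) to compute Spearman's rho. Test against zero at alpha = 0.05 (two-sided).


Step 1: Rank x and y separately (midranks; no ties here).
rank(x): 7->2, 17->8, 6->1, 13->5, 9->4, 8->3, 14->6, 16->7
rank(y): 6->6, 8->8, 4->4, 5->5, 1->1, 3->3, 2->2, 7->7
Step 2: d_i = R_x(i) - R_y(i); compute d_i^2.
  (2-6)^2=16, (8-8)^2=0, (1-4)^2=9, (5-5)^2=0, (4-1)^2=9, (3-3)^2=0, (6-2)^2=16, (7-7)^2=0
sum(d^2) = 50.
Step 3: rho = 1 - 6*50 / (8*(8^2 - 1)) = 1 - 300/504 = 0.404762.
Step 4: Under H0, t = rho * sqrt((n-2)/(1-rho^2)) = 1.0842 ~ t(6).
Step 5: Two-sided p-value from the t-distribution with 6 df = 0.319889.
Step 6: alpha = 0.05. fail to reject H0.

rho = 0.4048, p = 0.319889, fail to reject H0 at alpha = 0.05.


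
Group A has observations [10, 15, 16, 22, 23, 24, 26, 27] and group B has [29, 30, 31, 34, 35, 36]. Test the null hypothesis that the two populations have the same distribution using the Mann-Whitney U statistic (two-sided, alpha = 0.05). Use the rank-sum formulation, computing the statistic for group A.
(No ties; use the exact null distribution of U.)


Step 1: Combine and sort all 14 observations; assign midranks.
sorted (value, group): (10,X), (15,X), (16,X), (22,X), (23,X), (24,X), (26,X), (27,X), (29,Y), (30,Y), (31,Y), (34,Y), (35,Y), (36,Y)
ranks: 10->1, 15->2, 16->3, 22->4, 23->5, 24->6, 26->7, 27->8, 29->9, 30->10, 31->11, 34->12, 35->13, 36->14
Step 2: Rank sum for X: R1 = 1 + 2 + 3 + 4 + 5 + 6 + 7 + 8 = 36.
Step 3: U_X = R1 - n1(n1+1)/2 = 36 - 8*9/2 = 36 - 36 = 0.
       U_Y = n1*n2 - U_X = 48 - 0 = 48.
Step 4: No ties, so the exact null distribution of U (based on enumerating the C(14,8) = 3003 equally likely rank assignments) gives the two-sided p-value.
Step 5: p-value = 0.000666; compare to alpha = 0.05. reject H0.

U_X = 0, p = 0.000666, reject H0 at alpha = 0.05.


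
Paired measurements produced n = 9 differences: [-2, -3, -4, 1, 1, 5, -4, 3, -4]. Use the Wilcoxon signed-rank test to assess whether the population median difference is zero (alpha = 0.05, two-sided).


Step 1: Drop any zero differences (none here) and take |d_i|.
|d| = [2, 3, 4, 1, 1, 5, 4, 3, 4]
Step 2: Midrank |d_i| (ties get averaged ranks).
ranks: |2|->3, |3|->4.5, |4|->7, |1|->1.5, |1|->1.5, |5|->9, |4|->7, |3|->4.5, |4|->7
Step 3: Attach original signs; sum ranks with positive sign and with negative sign.
W+ = 1.5 + 1.5 + 9 + 4.5 = 16.5
W- = 3 + 4.5 + 7 + 7 + 7 = 28.5
(Check: W+ + W- = 45 should equal n(n+1)/2 = 45.)
Step 4: Test statistic W = min(W+, W-) = 16.5.
Step 5: Ties in |d|, so use the tie-corrected normal approximation.
        E[W] = n(n+1)/4 = 9*10/4 = 22.5.
        Tie groups: |d|=1 (t=2), |d|=3 (t=2), |d|=4 (t=3); sum(t^3 - t) = 36.
        Var[W] = n(n+1)(2n+1)/24 - sum(t^3-t)/48 = 1710/24 - 36/48 = 70.5.
        z = (W - E[W]) / sqrt(Var[W]) = (16.5 - 22.5) / 8.3964 = -0.7146.
        Two-sided p = 2*Phi(z) = 0.474863.
Step 6: alpha = 0.05. fail to reject H0.

W+ = 16.5, W- = 28.5, W = min = 16.5, p = 0.474863, fail to reject H0.
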